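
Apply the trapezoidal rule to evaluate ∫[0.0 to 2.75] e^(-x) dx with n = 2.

f(x) = e^(-x)
a = 0.0, b = 2.75, n = 2
h = (b - a)/n = 1.375000

Trapezoidal rule: (h/2)[f(x₀) + 2f(x₁) + 2f(x₂) + ... + f(xₙ)]

x_0 = 0.0000, f(x_0) = 1.000000, coefficient = 1
x_1 = 1.3750, f(x_1) = 0.252840, coefficient = 2
x_2 = 2.7500, f(x_2) = 0.063928, coefficient = 1

I ≈ (1.375000/2) × 1.569607 = 1.079105
Exact value: 0.936072
Error: 0.143033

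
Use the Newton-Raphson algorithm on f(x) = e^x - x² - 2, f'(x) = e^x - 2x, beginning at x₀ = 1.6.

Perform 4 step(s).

f(x) = e^x - x² - 2
f'(x) = e^x - 2x
x₀ = 1.6

Newton-Raphson formula: x_{n+1} = x_n - f(x_n)/f'(x_n)

Iteration 1:
  f(1.600000) = 0.393032
  f'(1.600000) = 1.753032
  x_1 = 1.600000 - 0.393032/1.753032 = 1.375799
Iteration 2:
  f(1.375799) = 0.065415
  f'(1.375799) = 1.206639
  x_2 = 1.375799 - 0.065415/1.206639 = 1.321586
Iteration 3:
  f(1.321586) = 0.002774
  f'(1.321586) = 1.106192
  x_3 = 1.321586 - 0.002774/1.106192 = 1.319079
Iteration 4:
  f(1.319079) = 0.000005
  f'(1.319079) = 1.101817
  x_4 = 1.319079 - 0.000005/1.101817 = 1.319074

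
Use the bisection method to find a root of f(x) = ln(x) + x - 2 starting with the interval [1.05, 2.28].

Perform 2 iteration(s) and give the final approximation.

f(x) = ln(x) + x - 2
Initial interval: [1.05, 2.28]

Iteration 1:
  c_1 = (1.050000 + 2.280000)/2 = 1.665000
  f(c_1) = f(1.665000) = 0.174825
  f(a) × f(c) < 0, new interval: [1.050000, 1.665000]
Iteration 2:
  c_2 = (1.050000 + 1.665000)/2 = 1.357500
  f(c_2) = f(1.357500) = -0.336855
  f(a) × f(c) ≥ 0, new interval: [1.357500, 1.665000]

After 2 iteration(s), the approximation is c_2 = 1.357500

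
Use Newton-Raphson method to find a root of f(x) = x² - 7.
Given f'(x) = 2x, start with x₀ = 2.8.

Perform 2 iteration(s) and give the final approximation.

f(x) = x² - 7
f'(x) = 2x
x₀ = 2.8

Newton-Raphson formula: x_{n+1} = x_n - f(x_n)/f'(x_n)

Iteration 1:
  f(2.800000) = 0.840000
  f'(2.800000) = 5.600000
  x_1 = 2.800000 - 0.840000/5.600000 = 2.650000
Iteration 2:
  f(2.650000) = 0.022500
  f'(2.650000) = 5.300000
  x_2 = 2.650000 - 0.022500/5.300000 = 2.645755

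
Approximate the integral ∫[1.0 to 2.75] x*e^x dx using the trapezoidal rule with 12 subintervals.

f(x) = x*e^x
a = 1.0, b = 2.75, n = 12
h = (b - a)/n = 0.145833

Trapezoidal rule: (h/2)[f(x₀) + 2f(x₁) + 2f(x₂) + ... + f(xₙ)]

x_0 = 1.0000, f(x_0) = 2.718282, coefficient = 1
x_1 = 1.1458, f(x_1) = 3.603716, coefficient = 2
x_2 = 1.2917, f(x_2) = 4.700176, coefficient = 2
x_3 = 1.4375, f(x_3) = 6.052101, coefficient = 2
x_4 = 1.5833, f(x_4) = 7.712679, coefficient = 2
x_5 = 1.7292, f(x_5) = 9.745506, coefficient = 2
x_6 = 1.8750, f(x_6) = 12.226536, coefficient = 2
x_7 = 2.0208, f(x_7) = 15.246398, coefficient = 2
x_8 = 2.1667, f(x_8) = 18.913133, coefficient = 2
x_9 = 2.3125, f(x_9) = 23.355423, coefficient = 2
x_10 = 2.4583, f(x_10) = 28.726411, coefficient = 2
x_11 = 2.6042, f(x_11) = 35.208213, coefficient = 2
x_12 = 2.7500, f(x_12) = 43.017238, coefficient = 1

I ≈ (0.145833/2) × 376.716106 = 27.468883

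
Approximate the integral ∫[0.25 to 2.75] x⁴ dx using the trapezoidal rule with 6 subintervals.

f(x) = x⁴
a = 0.25, b = 2.75, n = 6
h = (b - a)/n = 0.416667

Trapezoidal rule: (h/2)[f(x₀) + 2f(x₁) + 2f(x₂) + ... + f(xₙ)]

x_0 = 0.2500, f(x_0) = 0.003906, coefficient = 1
x_1 = 0.6667, f(x_1) = 0.197531, coefficient = 2
x_2 = 1.0833, f(x_2) = 1.377363, coefficient = 2
x_3 = 1.5000, f(x_3) = 5.062500, coefficient = 2
x_4 = 1.9167, f(x_4) = 13.495419, coefficient = 2
x_5 = 2.3333, f(x_5) = 29.641975, coefficient = 2
x_6 = 2.7500, f(x_6) = 57.191406, coefficient = 1

I ≈ (0.416667/2) × 156.744888 = 32.655185
Exact value: 31.455078
Error: 1.200107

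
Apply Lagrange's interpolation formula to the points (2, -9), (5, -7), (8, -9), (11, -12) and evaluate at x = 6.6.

Lagrange interpolation formula:
P(x) = Σ yᵢ × Lᵢ(x)
where Lᵢ(x) = Π_{j≠i} (x - xⱼ)/(xᵢ - xⱼ)

L_0(6.6) = (6.6 - 5)/(2 - 5) × (6.6 - 8)/(2 - 8) × (6.6 - 11)/(2 - 11) = -0.060840
L_1(6.6) = (6.6 - 2)/(5 - 2) × (6.6 - 8)/(5 - 8) × (6.6 - 11)/(5 - 11) = 0.524741
L_2(6.6) = (6.6 - 2)/(8 - 2) × (6.6 - 5)/(8 - 5) × (6.6 - 11)/(8 - 11) = 0.599704
L_3(6.6) = (6.6 - 2)/(11 - 2) × (6.6 - 5)/(11 - 5) × (6.6 - 8)/(11 - 8) = -0.063605

P(6.6) = (-9)×L_0(6.6) + (-7)×L_1(6.6) + (-9)×L_2(6.6) + (-12)×L_3(6.6)
P(6.6) = -7.759704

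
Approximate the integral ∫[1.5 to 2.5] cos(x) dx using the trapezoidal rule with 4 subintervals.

f(x) = cos(x)
a = 1.5, b = 2.5, n = 4
h = (b - a)/n = 0.250000

Trapezoidal rule: (h/2)[f(x₀) + 2f(x₁) + 2f(x₂) + ... + f(xₙ)]

x_0 = 1.5000, f(x_0) = 0.070737, coefficient = 1
x_1 = 1.7500, f(x_1) = -0.178246, coefficient = 2
x_2 = 2.0000, f(x_2) = -0.416147, coefficient = 2
x_3 = 2.2500, f(x_3) = -0.628174, coefficient = 2
x_4 = 2.5000, f(x_4) = -0.801144, coefficient = 1

I ≈ (0.250000/2) × -3.175539 = -0.396942
Exact value: -0.399023
Error: 0.002080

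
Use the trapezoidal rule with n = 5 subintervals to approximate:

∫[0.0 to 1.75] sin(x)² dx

f(x) = sin(x)²
a = 0.0, b = 1.75, n = 5
h = (b - a)/n = 0.350000

Trapezoidal rule: (h/2)[f(x₀) + 2f(x₁) + 2f(x₂) + ... + f(xₙ)]

x_0 = 0.0000, f(x_0) = 0.000000, coefficient = 1
x_1 = 0.3500, f(x_1) = 0.117579, coefficient = 2
x_2 = 0.7000, f(x_2) = 0.415016, coefficient = 2
x_3 = 1.0500, f(x_3) = 0.752423, coefficient = 2
x_4 = 1.4000, f(x_4) = 0.971111, coefficient = 2
x_5 = 1.7500, f(x_5) = 0.968228, coefficient = 1

I ≈ (0.350000/2) × 5.480487 = 0.959085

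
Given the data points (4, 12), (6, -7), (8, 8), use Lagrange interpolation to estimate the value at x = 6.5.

Lagrange interpolation formula:
P(x) = Σ yᵢ × Lᵢ(x)
where Lᵢ(x) = Π_{j≠i} (x - xⱼ)/(xᵢ - xⱼ)

L_0(6.5) = (6.5 - 6)/(4 - 6) × (6.5 - 8)/(4 - 8) = -0.093750
L_1(6.5) = (6.5 - 4)/(6 - 4) × (6.5 - 8)/(6 - 8) = 0.937500
L_2(6.5) = (6.5 - 4)/(8 - 4) × (6.5 - 6)/(8 - 6) = 0.156250

P(6.5) = 12×L_0(6.5) + (-7)×L_1(6.5) + 8×L_2(6.5)
P(6.5) = -6.437500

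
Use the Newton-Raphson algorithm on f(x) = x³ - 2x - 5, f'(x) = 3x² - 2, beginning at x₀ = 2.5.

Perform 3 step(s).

f(x) = x³ - 2x - 5
f'(x) = 3x² - 2
x₀ = 2.5

Newton-Raphson formula: x_{n+1} = x_n - f(x_n)/f'(x_n)

Iteration 1:
  f(2.500000) = 5.625000
  f'(2.500000) = 16.750000
  x_1 = 2.500000 - 5.625000/16.750000 = 2.164179
Iteration 2:
  f(2.164179) = 0.807945
  f'(2.164179) = 12.051014
  x_2 = 2.164179 - 0.807945/12.051014 = 2.097135
Iteration 3:
  f(2.097135) = 0.028882
  f'(2.097135) = 11.193930
  x_3 = 2.097135 - 0.028882/11.193930 = 2.094555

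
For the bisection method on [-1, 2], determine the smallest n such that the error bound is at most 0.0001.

We need (b-a)/2^n ≤ 0.0001
(2 - (-1))/2^n ≤ 0.0001
3/2^n ≤ 0.0001
2^n ≥ 30000
n ≥ log₂(30000) = 14.87
n ≥ 15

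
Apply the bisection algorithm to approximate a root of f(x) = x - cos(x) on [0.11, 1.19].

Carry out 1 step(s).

f(x) = x - cos(x)
Initial interval: [0.11, 1.19]

Iteration 1:
  c_1 = (0.110000 + 1.190000)/2 = 0.650000
  f(c_1) = f(0.650000) = -0.146084
  f(a) × f(c) ≥ 0, new interval: [0.650000, 1.190000]

After 1 iteration(s), the approximation is c_1 = 0.650000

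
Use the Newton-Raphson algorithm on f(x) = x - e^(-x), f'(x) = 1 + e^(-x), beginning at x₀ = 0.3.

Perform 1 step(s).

f(x) = x - e^(-x)
f'(x) = 1 + e^(-x)
x₀ = 0.3

Newton-Raphson formula: x_{n+1} = x_n - f(x_n)/f'(x_n)

Iteration 1:
  f(0.300000) = -0.440818
  f'(0.300000) = 1.740818
  x_1 = 0.300000 - (-0.440818)/1.740818 = 0.553225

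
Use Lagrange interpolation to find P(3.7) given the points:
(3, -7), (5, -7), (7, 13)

Lagrange interpolation formula:
P(x) = Σ yᵢ × Lᵢ(x)
where Lᵢ(x) = Π_{j≠i} (x - xⱼ)/(xᵢ - xⱼ)

L_0(3.7) = (3.7 - 5)/(3 - 5) × (3.7 - 7)/(3 - 7) = 0.536250
L_1(3.7) = (3.7 - 3)/(5 - 3) × (3.7 - 7)/(5 - 7) = 0.577500
L_2(3.7) = (3.7 - 3)/(7 - 3) × (3.7 - 5)/(7 - 5) = -0.113750

P(3.7) = (-7)×L_0(3.7) + (-7)×L_1(3.7) + 13×L_2(3.7)
P(3.7) = -9.275000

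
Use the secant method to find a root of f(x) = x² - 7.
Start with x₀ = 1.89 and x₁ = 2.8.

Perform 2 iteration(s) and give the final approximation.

f(x) = x² - 7
x₀ = 1.89, x₁ = 2.8

Secant formula: x_{n+1} = x_n - f(x_n)(x_n - x_{n-1})/(f(x_n) - f(x_{n-1}))

Iteration 1:
  f(1.890000) = -3.427900
  f(2.800000) = 0.840000
  x_2 = 2.800000 - 0.840000×(2.800000 - 1.890000)/(0.840000 - (-3.427900))
       = 2.620896
Iteration 2:
  f(2.800000) = 0.840000
  f(2.620896) = -0.130907
  x_3 = 2.620896 - (-0.130907)×(2.620896 - 2.800000)/(-0.130907 - 0.840000)
       = 2.645044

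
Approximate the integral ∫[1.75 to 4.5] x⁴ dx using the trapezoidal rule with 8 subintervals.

f(x) = x⁴
a = 1.75, b = 4.5, n = 8
h = (b - a)/n = 0.343750

Trapezoidal rule: (h/2)[f(x₀) + 2f(x₁) + 2f(x₂) + ... + f(xₙ)]

x_0 = 1.7500, f(x_0) = 9.378906, coefficient = 1
x_1 = 2.0938, f(x_1) = 19.217607, coefficient = 2
x_2 = 2.4375, f(x_2) = 35.300308, coefficient = 2
x_3 = 2.7812, f(x_3) = 59.835664, coefficient = 2
x_4 = 3.1250, f(x_4) = 95.367432, coefficient = 2
x_5 = 3.4688, f(x_5) = 144.774476, coefficient = 2
x_6 = 3.8125, f(x_6) = 211.270767, coefficient = 2
x_7 = 4.1562, f(x_7) = 298.405381, coefficient = 2
x_8 = 4.5000, f(x_8) = 410.062500, coefficient = 1

I ≈ (0.343750/2) × 2147.784676 = 369.150491
Exact value: 365.773633
Error: 3.376858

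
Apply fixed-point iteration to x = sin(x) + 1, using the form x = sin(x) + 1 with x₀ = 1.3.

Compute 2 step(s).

Equation: x = sin(x) + 1
Fixed-point form: x = sin(x) + 1
x₀ = 1.3

x_1 = g(1.300000) = 1.963558
x_2 = g(1.963558) = 1.923856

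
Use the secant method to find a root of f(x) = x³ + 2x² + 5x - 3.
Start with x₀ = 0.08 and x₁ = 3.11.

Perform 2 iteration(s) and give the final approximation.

f(x) = x³ + 2x² + 5x - 3
x₀ = 0.08, x₁ = 3.11

Secant formula: x_{n+1} = x_n - f(x_n)(x_n - x_{n-1})/(f(x_n) - f(x_{n-1}))

Iteration 1:
  f(0.080000) = -2.586688
  f(3.110000) = 61.974431
  x_2 = 3.110000 - 61.974431×(3.110000 - 0.080000)/(61.974431 - (-2.586688))
       = 0.201399
Iteration 2:
  f(3.110000) = 61.974431
  f(0.201399) = -1.903712
  x_3 = 0.201399 - (-1.903712)×(0.201399 - 3.110000)/(-1.903712 - 61.974431)
       = 0.288082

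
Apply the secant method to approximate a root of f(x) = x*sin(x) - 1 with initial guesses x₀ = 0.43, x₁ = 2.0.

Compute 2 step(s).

f(x) = x*sin(x) - 1
x₀ = 0.43, x₁ = 2.0

Secant formula: x_{n+1} = x_n - f(x_n)(x_n - x_{n-1})/(f(x_n) - f(x_{n-1}))

Iteration 1:
  f(0.430000) = -0.820746
  f(2.000000) = 0.818595
  x_2 = 2.000000 - 0.818595×(2.000000 - 0.430000)/(0.818595 - (-0.820746))
       = 1.216030
Iteration 2:
  f(2.000000) = 0.818595
  f(1.216030) = 0.140305
  x_3 = 1.216030 - 0.140305×(1.216030 - 2.000000)/(0.140305 - 0.818595)
       = 1.053865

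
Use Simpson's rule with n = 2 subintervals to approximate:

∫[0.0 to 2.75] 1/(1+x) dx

f(x) = 1/(1+x)
a = 0.0, b = 2.75, n = 2
h = (b - a)/n = 1.375000

Simpson's rule: (h/3)[f(x₀) + 4f(x₁) + 2f(x₂) + ... + f(xₙ)]

x_0 = 0.0000, f(x_0) = 1.000000, coefficient = 1
x_1 = 1.3750, f(x_1) = 0.421053, coefficient = 4
x_2 = 2.7500, f(x_2) = 0.266667, coefficient = 1

I ≈ (1.375000/3) × 2.950877 = 1.352485
Exact value: 1.321756
Error: 0.030730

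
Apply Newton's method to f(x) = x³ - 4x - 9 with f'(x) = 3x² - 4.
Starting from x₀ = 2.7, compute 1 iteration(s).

f(x) = x³ - 4x - 9
f'(x) = 3x² - 4
x₀ = 2.7

Newton-Raphson formula: x_{n+1} = x_n - f(x_n)/f'(x_n)

Iteration 1:
  f(2.700000) = -0.117000
  f'(2.700000) = 17.870000
  x_1 = 2.700000 - (-0.117000)/17.870000 = 2.706547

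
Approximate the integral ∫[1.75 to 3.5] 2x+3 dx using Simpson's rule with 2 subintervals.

f(x) = 2x+3
a = 1.75, b = 3.5, n = 2
h = (b - a)/n = 0.875000

Simpson's rule: (h/3)[f(x₀) + 4f(x₁) + 2f(x₂) + ... + f(xₙ)]

x_0 = 1.7500, f(x_0) = 6.500000, coefficient = 1
x_1 = 2.6250, f(x_1) = 8.250000, coefficient = 4
x_2 = 3.5000, f(x_2) = 10.000000, coefficient = 1

I ≈ (0.875000/3) × 49.500000 = 14.437500
Exact value: 14.437500
Error: 0.000000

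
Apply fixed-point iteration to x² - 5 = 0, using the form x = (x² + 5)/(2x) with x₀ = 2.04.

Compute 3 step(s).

Equation: x² - 5 = 0
Fixed-point form: x = (x² + 5)/(2x)
x₀ = 2.04

x_1 = g(2.040000) = 2.245490
x_2 = g(2.245490) = 2.236088
x_3 = g(2.236088) = 2.236068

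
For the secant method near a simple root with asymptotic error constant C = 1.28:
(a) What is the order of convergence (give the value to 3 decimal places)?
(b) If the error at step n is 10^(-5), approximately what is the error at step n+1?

(a) Secant method has superlinear convergence with order φ = (1+√5)/2 ≈ 1.618.
    This means |e_{n+1}| ≈ C|e_n|^1.618.

(b) With |e_n| = 10^(-5) and C = 1.28:
    |e_{n+1}| ≈ 1.28 × (10^(-5))^1.618 = 1.28 × 10^(-8.09)

(a) ≈ 1.618 (golden ratio); (b) |e_{n+1}| ≈ 1.040e-08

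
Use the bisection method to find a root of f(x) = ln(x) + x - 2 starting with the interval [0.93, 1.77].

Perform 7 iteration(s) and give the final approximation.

f(x) = ln(x) + x - 2
Initial interval: [0.93, 1.77]

Iteration 1:
  c_1 = (0.930000 + 1.770000)/2 = 1.350000
  f(c_1) = f(1.350000) = -0.349895
  f(a) × f(c) ≥ 0, new interval: [1.350000, 1.770000]
Iteration 2:
  c_2 = (1.350000 + 1.770000)/2 = 1.560000
  f(c_2) = f(1.560000) = 0.004686
  f(a) × f(c) < 0, new interval: [1.350000, 1.560000]
Iteration 3:
  c_3 = (1.350000 + 1.560000)/2 = 1.455000
  f(c_3) = f(1.455000) = -0.169994
  f(a) × f(c) ≥ 0, new interval: [1.455000, 1.560000]
Iteration 4:
  c_4 = (1.455000 + 1.560000)/2 = 1.507500
  f(c_4) = f(1.507500) = -0.082047
  f(a) × f(c) ≥ 0, new interval: [1.507500, 1.560000]
Iteration 5:
  c_5 = (1.507500 + 1.560000)/2 = 1.533750
  f(c_5) = f(1.533750) = -0.038534
  f(a) × f(c) ≥ 0, new interval: [1.533750, 1.560000]
Iteration 6:
  c_6 = (1.533750 + 1.560000)/2 = 1.546875
  f(c_6) = f(1.546875) = -0.016888
  f(a) × f(c) ≥ 0, new interval: [1.546875, 1.560000]
Iteration 7:
  c_7 = (1.546875 + 1.560000)/2 = 1.553438
  f(c_7) = f(1.553438) = -0.006092
  f(a) × f(c) ≥ 0, new interval: [1.553438, 1.560000]

After 7 iteration(s), the approximation is c_7 = 1.553438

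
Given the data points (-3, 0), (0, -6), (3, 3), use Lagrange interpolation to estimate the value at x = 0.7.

Lagrange interpolation formula:
P(x) = Σ yᵢ × Lᵢ(x)
where Lᵢ(x) = Π_{j≠i} (x - xⱼ)/(xᵢ - xⱼ)

L_0(0.7) = (0.7 - 0)/(-3 - 0) × (0.7 - 3)/(-3 - 3) = -0.089444
L_1(0.7) = (0.7 - (-3))/(0 - (-3)) × (0.7 - 3)/(0 - 3) = 0.945556
L_2(0.7) = (0.7 - (-3))/(3 - (-3)) × (0.7 - 0)/(3 - 0) = 0.143889

P(0.7) = 0×L_0(0.7) + (-6)×L_1(0.7) + 3×L_2(0.7)
P(0.7) = -5.241667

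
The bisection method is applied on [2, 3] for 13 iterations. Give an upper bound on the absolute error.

Bisection error bound: |error| ≤ (b-a)/2^n
|error| ≤ (3 - 2)/2^13 = 1/2^13
|error| ≤ 0.0001220703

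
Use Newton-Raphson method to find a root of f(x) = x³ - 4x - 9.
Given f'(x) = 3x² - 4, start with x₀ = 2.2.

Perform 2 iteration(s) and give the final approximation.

f(x) = x³ - 4x - 9
f'(x) = 3x² - 4
x₀ = 2.2

Newton-Raphson formula: x_{n+1} = x_n - f(x_n)/f'(x_n)

Iteration 1:
  f(2.200000) = -7.152000
  f'(2.200000) = 10.520000
  x_1 = 2.200000 - (-7.152000)/10.520000 = 2.879848
Iteration 2:
  f(2.879848) = 3.364696
  f'(2.879848) = 20.880572
  x_2 = 2.879848 - 3.364696/20.880572 = 2.718708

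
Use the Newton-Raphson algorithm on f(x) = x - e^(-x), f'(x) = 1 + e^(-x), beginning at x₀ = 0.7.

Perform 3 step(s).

f(x) = x - e^(-x)
f'(x) = 1 + e^(-x)
x₀ = 0.7

Newton-Raphson formula: x_{n+1} = x_n - f(x_n)/f'(x_n)

Iteration 1:
  f(0.700000) = 0.203415
  f'(0.700000) = 1.496585
  x_1 = 0.700000 - 0.203415/1.496585 = 0.564081
Iteration 2:
  f(0.564081) = -0.004802
  f'(0.564081) = 1.568883
  x_2 = 0.564081 - (-0.004802)/1.568883 = 0.567142
Iteration 3:
  f(0.567142) = -0.000003
  f'(0.567142) = 1.567144
  x_3 = 0.567142 - (-0.000003)/1.567144 = 0.567143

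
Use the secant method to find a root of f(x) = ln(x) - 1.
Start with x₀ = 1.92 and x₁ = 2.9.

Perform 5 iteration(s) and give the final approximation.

f(x) = ln(x) - 1
x₀ = 1.92, x₁ = 2.9

Secant formula: x_{n+1} = x_n - f(x_n)(x_n - x_{n-1})/(f(x_n) - f(x_{n-1}))

Iteration 1:
  f(1.920000) = -0.347675
  f(2.900000) = 0.064711
  x_2 = 2.900000 - 0.064711×(2.900000 - 1.920000)/(0.064711 - (-0.347675))
       = 2.746220
Iteration 2:
  f(2.900000) = 0.064711
  f(2.746220) = 0.010226
  x_3 = 2.746220 - 0.010226×(2.746220 - 2.900000)/(0.010226 - 0.064711)
       = 2.717360
Iteration 3:
  f(2.746220) = 0.010226
  f(2.717360) = -0.000339
  x_4 = 2.717360 - (-0.000339)×(2.717360 - 2.746220)/(-0.000339 - 0.010226)
       = 2.718287
Iteration 4:
  f(2.717360) = -0.000339
  f(2.718287) = 0.000002
  x_5 = 2.718287 - 0.000002×(2.718287 - 2.717360)/(0.000002 - (-0.000339))
       = 2.718282
Iteration 5:
  f(2.718287) = 0.000002
  f(2.718282) = 0.000000
  x_6 = 2.718282 - 0.000000×(2.718282 - 2.718287)/(0.000000 - 0.000002)
       = 2.718282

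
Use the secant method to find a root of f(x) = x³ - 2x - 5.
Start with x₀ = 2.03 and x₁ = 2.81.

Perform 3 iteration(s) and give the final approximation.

f(x) = x³ - 2x - 5
x₀ = 2.03, x₁ = 2.81

Secant formula: x_{n+1} = x_n - f(x_n)(x_n - x_{n-1})/(f(x_n) - f(x_{n-1}))

Iteration 1:
  f(2.030000) = -0.694573
  f(2.810000) = 11.568041
  x_2 = 2.810000 - 11.568041×(2.810000 - 2.030000)/(11.568041 - (-0.694573))
       = 2.074180
Iteration 2:
  f(2.810000) = 11.568041
  f(2.074180) = -0.224772
  x_3 = 2.074180 - (-0.224772)×(2.074180 - 2.810000)/(-0.224772 - 11.568041)
       = 2.088205
Iteration 3:
  f(2.074180) = -0.224772
  f(2.088205) = -0.070581
  x_4 = 2.088205 - (-0.070581)×(2.088205 - 2.074180)/(-0.070581 - (-0.224772))
       = 2.094625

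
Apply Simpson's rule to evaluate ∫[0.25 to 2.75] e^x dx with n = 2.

f(x) = e^x
a = 0.25, b = 2.75, n = 2
h = (b - a)/n = 1.250000

Simpson's rule: (h/3)[f(x₀) + 4f(x₁) + 2f(x₂) + ... + f(xₙ)]

x_0 = 0.2500, f(x_0) = 1.284025, coefficient = 1
x_1 = 1.5000, f(x_1) = 4.481689, coefficient = 4
x_2 = 2.7500, f(x_2) = 15.642632, coefficient = 1

I ≈ (1.250000/3) × 34.853414 = 14.522256
Exact value: 14.358606
Error: 0.163649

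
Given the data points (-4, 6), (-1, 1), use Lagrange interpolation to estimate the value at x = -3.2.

Lagrange interpolation formula:
P(x) = Σ yᵢ × Lᵢ(x)
where Lᵢ(x) = Π_{j≠i} (x - xⱼ)/(xᵢ - xⱼ)

L_0(-3.2) = (-3.2 - (-1))/(-4 - (-1)) = 0.733333
L_1(-3.2) = (-3.2 - (-4))/(-1 - (-4)) = 0.266667

P(-3.2) = 6×L_0(-3.2) + 1×L_1(-3.2)
P(-3.2) = 4.666667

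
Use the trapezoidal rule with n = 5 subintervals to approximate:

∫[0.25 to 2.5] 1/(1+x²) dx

f(x) = 1/(1+x²)
a = 0.25, b = 2.5, n = 5
h = (b - a)/n = 0.450000

Trapezoidal rule: (h/2)[f(x₀) + 2f(x₁) + 2f(x₂) + ... + f(xₙ)]

x_0 = 0.2500, f(x_0) = 0.941176, coefficient = 1
x_1 = 0.7000, f(x_1) = 0.671141, coefficient = 2
x_2 = 1.1500, f(x_2) = 0.430571, coefficient = 2
x_3 = 1.6000, f(x_3) = 0.280899, coefficient = 2
x_4 = 2.0500, f(x_4) = 0.192215, coefficient = 2
x_5 = 2.5000, f(x_5) = 0.137931, coefficient = 1

I ≈ (0.450000/2) × 4.228759 = 0.951471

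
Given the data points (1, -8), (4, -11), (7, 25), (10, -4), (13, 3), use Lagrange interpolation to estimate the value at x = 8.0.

Lagrange interpolation formula:
P(x) = Σ yᵢ × Lᵢ(x)
where Lᵢ(x) = Π_{j≠i} (x - xⱼ)/(xᵢ - xⱼ)

L_0(8.0) = (8.0 - 4)/(1 - 4) × (8.0 - 7)/(1 - 7) × (8.0 - 10)/(1 - 10) × (8.0 - 13)/(1 - 13) = 0.020576
L_1(8.0) = (8.0 - 1)/(4 - 1) × (8.0 - 7)/(4 - 7) × (8.0 - 10)/(4 - 10) × (8.0 - 13)/(4 - 13) = -0.144033
L_2(8.0) = (8.0 - 1)/(7 - 1) × (8.0 - 4)/(7 - 4) × (8.0 - 10)/(7 - 10) × (8.0 - 13)/(7 - 13) = 0.864198
L_3(8.0) = (8.0 - 1)/(10 - 1) × (8.0 - 4)/(10 - 4) × (8.0 - 7)/(10 - 7) × (8.0 - 13)/(10 - 13) = 0.288066
L_4(8.0) = (8.0 - 1)/(13 - 1) × (8.0 - 4)/(13 - 4) × (8.0 - 7)/(13 - 7) × (8.0 - 10)/(13 - 10) = -0.028807

P(8.0) = (-8)×L_0(8.0) + (-11)×L_1(8.0) + 25×L_2(8.0) + (-4)×L_3(8.0) + 3×L_4(8.0)
P(8.0) = 21.786008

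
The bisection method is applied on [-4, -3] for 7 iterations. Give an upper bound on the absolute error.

Bisection error bound: |error| ≤ (b-a)/2^n
|error| ≤ (-3 - (-4))/2^7 = 1/2^7
|error| ≤ 0.0078125000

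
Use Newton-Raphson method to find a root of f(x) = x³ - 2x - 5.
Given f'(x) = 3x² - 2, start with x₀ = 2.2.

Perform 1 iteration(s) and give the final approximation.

f(x) = x³ - 2x - 5
f'(x) = 3x² - 2
x₀ = 2.2

Newton-Raphson formula: x_{n+1} = x_n - f(x_n)/f'(x_n)

Iteration 1:
  f(2.200000) = 1.248000
  f'(2.200000) = 12.520000
  x_1 = 2.200000 - 1.248000/12.520000 = 2.100319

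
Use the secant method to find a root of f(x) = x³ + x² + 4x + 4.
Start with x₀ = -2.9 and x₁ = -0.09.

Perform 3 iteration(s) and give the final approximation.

f(x) = x³ + x² + 4x + 4
x₀ = -2.9, x₁ = -0.09

Secant formula: x_{n+1} = x_n - f(x_n)(x_n - x_{n-1})/(f(x_n) - f(x_{n-1}))

Iteration 1:
  f(-2.900000) = -23.579000
  f(-0.090000) = 3.647371
  x_2 = -0.090000 - 3.647371×(-0.090000 - (-2.900000))/(3.647371 - (-23.579000))
       = -0.466441
Iteration 2:
  f(-0.090000) = 3.647371
  f(-0.466441) = 2.250322
  x_3 = -0.466441 - 2.250322×(-0.466441 - (-0.090000))/(2.250322 - 3.647371)
       = -1.072799
Iteration 3:
  f(-0.466441) = 2.250322
  f(-1.072799) = -0.374982
  x_4 = -1.072799 - (-0.374982)×(-1.072799 - (-0.466441))/(-0.374982 - 2.250322)
       = -0.986191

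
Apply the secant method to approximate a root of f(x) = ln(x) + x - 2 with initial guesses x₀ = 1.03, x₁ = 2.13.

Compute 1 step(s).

f(x) = ln(x) + x - 2
x₀ = 1.03, x₁ = 2.13

Secant formula: x_{n+1} = x_n - f(x_n)(x_n - x_{n-1})/(f(x_n) - f(x_{n-1}))

Iteration 1:
  f(1.030000) = -0.940441
  f(2.130000) = 0.886122
  x_2 = 2.130000 - 0.886122×(2.130000 - 1.030000)/(0.886122 - (-0.940441))
       = 1.596356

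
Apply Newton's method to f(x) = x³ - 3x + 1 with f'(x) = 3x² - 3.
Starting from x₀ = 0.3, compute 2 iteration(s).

f(x) = x³ - 3x + 1
f'(x) = 3x² - 3
x₀ = 0.3

Newton-Raphson formula: x_{n+1} = x_n - f(x_n)/f'(x_n)

Iteration 1:
  f(0.300000) = 0.127000
  f'(0.300000) = -2.730000
  x_1 = 0.300000 - 0.127000/(-2.730000) = 0.346520
Iteration 2:
  f(0.346520) = 0.002048
  f'(0.346520) = -2.639771
  x_2 = 0.346520 - 0.002048/(-2.639771) = 0.347296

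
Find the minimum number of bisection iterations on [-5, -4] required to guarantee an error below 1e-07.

We need (b-a)/2^n ≤ 1e-07
(-4 - (-5))/2^n ≤ 1e-07
1/2^n ≤ 1e-07
2^n ≥ 10000000
n ≥ log₂(10000000) = 23.25
n ≥ 24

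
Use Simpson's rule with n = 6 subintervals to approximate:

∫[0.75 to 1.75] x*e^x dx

f(x) = x*e^x
a = 0.75, b = 1.75, n = 6
h = (b - a)/n = 0.166667

Simpson's rule: (h/3)[f(x₀) + 4f(x₁) + 2f(x₂) + ... + f(xₙ)]

x_0 = 0.7500, f(x_0) = 1.587750, coefficient = 1
x_1 = 0.9167, f(x_1) = 2.292528, coefficient = 4
x_2 = 1.0833, f(x_2) = 3.200721, coefficient = 2
x_3 = 1.2500, f(x_3) = 4.362929, coefficient = 4
x_4 = 1.4167, f(x_4) = 5.841417, coefficient = 2
x_5 = 1.5833, f(x_5) = 7.712679, coefficient = 4
x_6 = 1.7500, f(x_6) = 10.070555, coefficient = 1

I ≈ (0.166667/3) × 87.215126 = 4.845285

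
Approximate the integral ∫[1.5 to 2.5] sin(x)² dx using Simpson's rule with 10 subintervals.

f(x) = sin(x)²
a = 1.5, b = 2.5, n = 10
h = (b - a)/n = 0.100000

Simpson's rule: (h/3)[f(x₀) + 4f(x₁) + 2f(x₂) + ... + f(xₙ)]

x_0 = 1.5000, f(x_0) = 0.994996, coefficient = 1
x_1 = 1.6000, f(x_1) = 0.999147, coefficient = 4
x_2 = 1.7000, f(x_2) = 0.983399, coefficient = 2
x_3 = 1.8000, f(x_3) = 0.948379, coefficient = 4
x_4 = 1.9000, f(x_4) = 0.895484, coefficient = 2
x_5 = 2.0000, f(x_5) = 0.826822, coefficient = 4
x_6 = 2.1000, f(x_6) = 0.745130, coefficient = 2
x_7 = 2.2000, f(x_7) = 0.653666, coefficient = 4
x_8 = 2.3000, f(x_8) = 0.556076, coefficient = 2
x_9 = 2.4000, f(x_9) = 0.456251, coefficient = 4
x_10 = 2.5000, f(x_10) = 0.358169, coefficient = 1

I ≈ (0.100000/3) × 23.250406 = 0.775014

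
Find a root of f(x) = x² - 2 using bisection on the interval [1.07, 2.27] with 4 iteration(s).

f(x) = x² - 2
Initial interval: [1.07, 2.27]

Iteration 1:
  c_1 = (1.070000 + 2.270000)/2 = 1.670000
  f(c_1) = f(1.670000) = 0.788900
  f(a) × f(c) < 0, new interval: [1.070000, 1.670000]
Iteration 2:
  c_2 = (1.070000 + 1.670000)/2 = 1.370000
  f(c_2) = f(1.370000) = -0.123100
  f(a) × f(c) ≥ 0, new interval: [1.370000, 1.670000]
Iteration 3:
  c_3 = (1.370000 + 1.670000)/2 = 1.520000
  f(c_3) = f(1.520000) = 0.310400
  f(a) × f(c) < 0, new interval: [1.370000, 1.520000]
Iteration 4:
  c_4 = (1.370000 + 1.520000)/2 = 1.445000
  f(c_4) = f(1.445000) = 0.088025
  f(a) × f(c) < 0, new interval: [1.370000, 1.445000]

After 4 iteration(s), the approximation is c_4 = 1.445000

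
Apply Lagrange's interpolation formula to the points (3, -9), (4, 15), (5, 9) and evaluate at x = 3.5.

Lagrange interpolation formula:
P(x) = Σ yᵢ × Lᵢ(x)
where Lᵢ(x) = Π_{j≠i} (x - xⱼ)/(xᵢ - xⱼ)

L_0(3.5) = (3.5 - 4)/(3 - 4) × (3.5 - 5)/(3 - 5) = 0.375000
L_1(3.5) = (3.5 - 3)/(4 - 3) × (3.5 - 5)/(4 - 5) = 0.750000
L_2(3.5) = (3.5 - 3)/(5 - 3) × (3.5 - 4)/(5 - 4) = -0.125000

P(3.5) = (-9)×L_0(3.5) + 15×L_1(3.5) + 9×L_2(3.5)
P(3.5) = 6.750000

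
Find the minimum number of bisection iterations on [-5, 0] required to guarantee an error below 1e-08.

We need (b-a)/2^n ≤ 1e-08
(0 - (-5))/2^n ≤ 1e-08
5/2^n ≤ 1e-08
2^n ≥ 500000000
n ≥ log₂(500000000) = 28.90
n ≥ 29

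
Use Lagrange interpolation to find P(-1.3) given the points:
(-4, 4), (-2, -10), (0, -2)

Lagrange interpolation formula:
P(x) = Σ yᵢ × Lᵢ(x)
where Lᵢ(x) = Π_{j≠i} (x - xⱼ)/(xᵢ - xⱼ)

L_0(-1.3) = (-1.3 - (-2))/(-4 - (-2)) × (-1.3 - 0)/(-4 - 0) = -0.113750
L_1(-1.3) = (-1.3 - (-4))/(-2 - (-4)) × (-1.3 - 0)/(-2 - 0) = 0.877500
L_2(-1.3) = (-1.3 - (-4))/(0 - (-4)) × (-1.3 - (-2))/(0 - (-2)) = 0.236250

P(-1.3) = 4×L_0(-1.3) + (-10)×L_1(-1.3) + (-2)×L_2(-1.3)
P(-1.3) = -9.702500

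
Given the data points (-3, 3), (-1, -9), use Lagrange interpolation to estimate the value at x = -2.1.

Lagrange interpolation formula:
P(x) = Σ yᵢ × Lᵢ(x)
where Lᵢ(x) = Π_{j≠i} (x - xⱼ)/(xᵢ - xⱼ)

L_0(-2.1) = (-2.1 - (-1))/(-3 - (-1)) = 0.550000
L_1(-2.1) = (-2.1 - (-3))/(-1 - (-3)) = 0.450000

P(-2.1) = 3×L_0(-2.1) + (-9)×L_1(-2.1)
P(-2.1) = -2.400000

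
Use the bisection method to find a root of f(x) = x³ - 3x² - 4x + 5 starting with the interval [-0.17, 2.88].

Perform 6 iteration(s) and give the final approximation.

f(x) = x³ - 3x² - 4x + 5
Initial interval: [-0.17, 2.88]

Iteration 1:
  c_1 = (-0.170000 + 2.880000)/2 = 1.355000
  f(c_1) = f(1.355000) = -3.440261
  f(a) × f(c) < 0, new interval: [-0.170000, 1.355000]
Iteration 2:
  c_2 = (-0.170000 + 1.355000)/2 = 0.592500
  f(c_2) = f(0.592500) = 1.784832
  f(a) × f(c) ≥ 0, new interval: [0.592500, 1.355000]
Iteration 3:
  c_3 = (0.592500 + 1.355000)/2 = 0.973750
  f(c_3) = f(0.973750) = -0.816268
  f(a) × f(c) < 0, new interval: [0.592500, 0.973750]
Iteration 4:
  c_4 = (0.592500 + 0.973750)/2 = 0.783125
  f(c_4) = f(0.783125) = 0.507924
  f(a) × f(c) ≥ 0, new interval: [0.783125, 0.973750]
Iteration 5:
  c_5 = (0.783125 + 0.973750)/2 = 0.878437
  f(c_5) = f(0.878437) = -0.150859
  f(a) × f(c) < 0, new interval: [0.783125, 0.878437]
Iteration 6:
  c_6 = (0.783125 + 0.878437)/2 = 0.830781
  f(c_6) = f(0.830781) = 0.179686
  f(a) × f(c) ≥ 0, new interval: [0.830781, 0.878437]

After 6 iteration(s), the approximation is c_6 = 0.830781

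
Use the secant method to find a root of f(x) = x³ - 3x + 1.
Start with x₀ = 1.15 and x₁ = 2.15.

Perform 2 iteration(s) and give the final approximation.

f(x) = x³ - 3x + 1
x₀ = 1.15, x₁ = 2.15

Secant formula: x_{n+1} = x_n - f(x_n)(x_n - x_{n-1})/(f(x_n) - f(x_{n-1}))

Iteration 1:
  f(1.150000) = -0.929125
  f(2.150000) = 4.488375
  x_2 = 2.150000 - 4.488375×(2.150000 - 1.150000)/(4.488375 - (-0.929125))
       = 1.321504
Iteration 2:
  f(2.150000) = 4.488375
  f(1.321504) = -0.656672
  x_3 = 1.321504 - (-0.656672)×(1.321504 - 2.150000)/(-0.656672 - 4.488375)
       = 1.427247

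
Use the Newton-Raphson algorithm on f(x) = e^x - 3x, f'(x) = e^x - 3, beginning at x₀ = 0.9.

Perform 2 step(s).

f(x) = e^x - 3x
f'(x) = e^x - 3
x₀ = 0.9

Newton-Raphson formula: x_{n+1} = x_n - f(x_n)/f'(x_n)

Iteration 1:
  f(0.900000) = -0.240397
  f'(0.900000) = -0.540397
  x_1 = 0.900000 - (-0.240397)/(-0.540397) = 0.455148
Iteration 2:
  f(0.455148) = 0.210963
  f'(0.455148) = -1.423594
  x_2 = 0.455148 - 0.210963/(-1.423594) = 0.603338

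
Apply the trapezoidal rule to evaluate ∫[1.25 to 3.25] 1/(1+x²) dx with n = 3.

f(x) = 1/(1+x²)
a = 1.25, b = 3.25, n = 3
h = (b - a)/n = 0.666667

Trapezoidal rule: (h/2)[f(x₀) + 2f(x₁) + 2f(x₂) + ... + f(xₙ)]

x_0 = 1.2500, f(x_0) = 0.390244, coefficient = 1
x_1 = 1.9167, f(x_1) = 0.213967, coefficient = 2
x_2 = 2.5833, f(x_2) = 0.130317, coefficient = 2
x_3 = 3.2500, f(x_3) = 0.086486, coefficient = 1

I ≈ (0.666667/2) × 1.165298 = 0.388433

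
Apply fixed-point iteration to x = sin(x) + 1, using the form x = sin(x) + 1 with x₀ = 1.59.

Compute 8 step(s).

Equation: x = sin(x) + 1
Fixed-point form: x = sin(x) + 1
x₀ = 1.59

x_1 = g(1.590000) = 1.999816
x_2 = g(1.999816) = 1.909374
x_3 = g(1.909374) = 1.943228
x_4 = g(1.943228) = 1.931445
x_5 = g(1.931445) = 1.935668
x_6 = g(1.935668) = 1.934170
x_7 = g(1.934170) = 1.934703
x_8 = g(1.934703) = 1.934513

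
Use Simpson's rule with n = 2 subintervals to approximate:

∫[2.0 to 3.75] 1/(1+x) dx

f(x) = 1/(1+x)
a = 2.0, b = 3.75, n = 2
h = (b - a)/n = 0.875000

Simpson's rule: (h/3)[f(x₀) + 4f(x₁) + 2f(x₂) + ... + f(xₙ)]

x_0 = 2.0000, f(x_0) = 0.333333, coefficient = 1
x_1 = 2.8750, f(x_1) = 0.258065, coefficient = 4
x_2 = 3.7500, f(x_2) = 0.210526, coefficient = 1

I ≈ (0.875000/3) × 1.576118 = 0.459701
Exact value: 0.459532
Error: 0.000169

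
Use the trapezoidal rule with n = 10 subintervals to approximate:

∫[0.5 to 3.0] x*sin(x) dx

f(x) = x*sin(x)
a = 0.5, b = 3.0, n = 10
h = (b - a)/n = 0.250000

Trapezoidal rule: (h/2)[f(x₀) + 2f(x₁) + 2f(x₂) + ... + f(xₙ)]

x_0 = 0.5000, f(x_0) = 0.239713, coefficient = 1
x_1 = 0.7500, f(x_1) = 0.511229, coefficient = 2
x_2 = 1.0000, f(x_2) = 0.841471, coefficient = 2
x_3 = 1.2500, f(x_3) = 1.186231, coefficient = 2
x_4 = 1.5000, f(x_4) = 1.496242, coefficient = 2
x_5 = 1.7500, f(x_5) = 1.721975, coefficient = 2
x_6 = 2.0000, f(x_6) = 1.818595, coefficient = 2
x_7 = 2.2500, f(x_7) = 1.750665, coefficient = 2
x_8 = 2.5000, f(x_8) = 1.496180, coefficient = 2
x_9 = 2.7500, f(x_9) = 1.049568, coefficient = 2
x_10 = 3.0000, f(x_10) = 0.423360, coefficient = 1

I ≈ (0.250000/2) × 24.407385 = 3.050923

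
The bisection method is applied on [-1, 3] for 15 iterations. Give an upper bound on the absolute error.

Bisection error bound: |error| ≤ (b-a)/2^n
|error| ≤ (3 - (-1))/2^15 = 4/2^15
|error| ≤ 0.0001220703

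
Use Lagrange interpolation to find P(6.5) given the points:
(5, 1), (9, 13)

Lagrange interpolation formula:
P(x) = Σ yᵢ × Lᵢ(x)
where Lᵢ(x) = Π_{j≠i} (x - xⱼ)/(xᵢ - xⱼ)

L_0(6.5) = (6.5 - 9)/(5 - 9) = 0.625000
L_1(6.5) = (6.5 - 5)/(9 - 5) = 0.375000

P(6.5) = 1×L_0(6.5) + 13×L_1(6.5)
P(6.5) = 5.500000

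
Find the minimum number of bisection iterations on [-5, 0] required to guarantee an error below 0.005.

We need (b-a)/2^n ≤ 0.005
(0 - (-5))/2^n ≤ 0.005
5/2^n ≤ 0.005
2^n ≥ 1000
n ≥ log₂(1000) = 9.97
n ≥ 10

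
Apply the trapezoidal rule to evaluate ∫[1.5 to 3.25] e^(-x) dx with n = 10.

f(x) = e^(-x)
a = 1.5, b = 3.25, n = 10
h = (b - a)/n = 0.175000

Trapezoidal rule: (h/2)[f(x₀) + 2f(x₁) + 2f(x₂) + ... + f(xₙ)]

x_0 = 1.5000, f(x_0) = 0.223130, coefficient = 1
x_1 = 1.6750, f(x_1) = 0.187308, coefficient = 2
x_2 = 1.8500, f(x_2) = 0.157237, coefficient = 2
x_3 = 2.0250, f(x_3) = 0.131994, coefficient = 2
x_4 = 2.2000, f(x_4) = 0.110803, coefficient = 2
x_5 = 2.3750, f(x_5) = 0.093014, coefficient = 2
x_6 = 2.5500, f(x_6) = 0.078082, coefficient = 2
x_7 = 2.7250, f(x_7) = 0.065546, coefficient = 2
x_8 = 2.9000, f(x_8) = 0.055023, coefficient = 2
x_9 = 3.0750, f(x_9) = 0.046190, coefficient = 2
x_10 = 3.2500, f(x_10) = 0.038774, coefficient = 1

I ≈ (0.175000/2) × 2.112299 = 0.184826
Exact value: 0.184356
Error: 0.000470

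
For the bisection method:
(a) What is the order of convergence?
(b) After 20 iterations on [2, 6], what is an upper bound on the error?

(a) Bisection has linear (order 1) convergence; the error is halved each step.

(b) Error bound = (b-a)/2^n = (6 - 2)/2^{20}
    = 4/2^{20}

(a) 1 (linear); (b) error ≤ 3.81e-06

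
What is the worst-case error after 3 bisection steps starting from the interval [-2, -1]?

Bisection error bound: |error| ≤ (b-a)/2^n
|error| ≤ (-1 - (-2))/2^3 = 1/2^3
|error| ≤ 0.1250000000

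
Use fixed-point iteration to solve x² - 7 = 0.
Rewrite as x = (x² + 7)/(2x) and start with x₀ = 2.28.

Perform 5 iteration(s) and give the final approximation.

Equation: x² - 7 = 0
Fixed-point form: x = (x² + 7)/(2x)
x₀ = 2.28

x_1 = g(2.280000) = 2.675088
x_2 = g(2.675088) = 2.645912
x_3 = g(2.645912) = 2.645751
x_4 = g(2.645751) = 2.645751
x_5 = g(2.645751) = 2.645751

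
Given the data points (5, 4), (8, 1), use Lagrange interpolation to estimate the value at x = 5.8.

Lagrange interpolation formula:
P(x) = Σ yᵢ × Lᵢ(x)
where Lᵢ(x) = Π_{j≠i} (x - xⱼ)/(xᵢ - xⱼ)

L_0(5.8) = (5.8 - 8)/(5 - 8) = 0.733333
L_1(5.8) = (5.8 - 5)/(8 - 5) = 0.266667

P(5.8) = 4×L_0(5.8) + 1×L_1(5.8)
P(5.8) = 3.200000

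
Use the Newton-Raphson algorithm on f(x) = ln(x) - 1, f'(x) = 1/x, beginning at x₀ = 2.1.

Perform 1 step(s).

f(x) = ln(x) - 1
f'(x) = 1/x
x₀ = 2.1

Newton-Raphson formula: x_{n+1} = x_n - f(x_n)/f'(x_n)

Iteration 1:
  f(2.100000) = -0.258063
  f'(2.100000) = 0.476190
  x_1 = 2.100000 - (-0.258063)/0.476190 = 2.641932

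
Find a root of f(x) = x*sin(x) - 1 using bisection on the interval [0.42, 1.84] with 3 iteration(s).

f(x) = x*sin(x) - 1
Initial interval: [0.42, 1.84]

Iteration 1:
  c_1 = (0.420000 + 1.840000)/2 = 1.130000
  f(c_1) = f(1.130000) = 0.021986
  f(a) × f(c) < 0, new interval: [0.420000, 1.130000]
Iteration 2:
  c_2 = (0.420000 + 1.130000)/2 = 0.775000
  f(c_2) = f(0.775000) = -0.457720
  f(a) × f(c) ≥ 0, new interval: [0.775000, 1.130000]
Iteration 3:
  c_3 = (0.775000 + 1.130000)/2 = 0.952500
  f(c_3) = f(0.952500) = -0.223839
  f(a) × f(c) ≥ 0, new interval: [0.952500, 1.130000]

After 3 iteration(s), the approximation is c_3 = 0.952500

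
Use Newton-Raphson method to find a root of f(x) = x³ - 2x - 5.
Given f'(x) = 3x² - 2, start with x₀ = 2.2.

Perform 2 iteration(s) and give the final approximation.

f(x) = x³ - 2x - 5
f'(x) = 3x² - 2
x₀ = 2.2

Newton-Raphson formula: x_{n+1} = x_n - f(x_n)/f'(x_n)

Iteration 1:
  f(2.200000) = 1.248000
  f'(2.200000) = 12.520000
  x_1 = 2.200000 - 1.248000/12.520000 = 2.100319
Iteration 2:
  f(2.100319) = 0.064589
  f'(2.100319) = 11.234026
  x_2 = 2.100319 - 0.064589/11.234026 = 2.094570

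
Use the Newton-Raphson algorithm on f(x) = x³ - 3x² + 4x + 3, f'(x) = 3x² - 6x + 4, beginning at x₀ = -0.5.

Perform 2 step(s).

f(x) = x³ - 3x² + 4x + 3
f'(x) = 3x² - 6x + 4
x₀ = -0.5

Newton-Raphson formula: x_{n+1} = x_n - f(x_n)/f'(x_n)

Iteration 1:
  f(-0.500000) = 0.125000
  f'(-0.500000) = 7.750000
  x_1 = -0.500000 - 0.125000/7.750000 = -0.516129
Iteration 2:
  f(-0.516129) = -0.001175
  f'(-0.516129) = 7.895942
  x_2 = -0.516129 - (-0.001175)/7.895942 = -0.515980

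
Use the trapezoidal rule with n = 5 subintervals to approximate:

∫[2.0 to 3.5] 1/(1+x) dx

f(x) = 1/(1+x)
a = 2.0, b = 3.5, n = 5
h = (b - a)/n = 0.300000

Trapezoidal rule: (h/2)[f(x₀) + 2f(x₁) + 2f(x₂) + ... + f(xₙ)]

x_0 = 2.0000, f(x_0) = 0.333333, coefficient = 1
x_1 = 2.3000, f(x_1) = 0.303030, coefficient = 2
x_2 = 2.6000, f(x_2) = 0.277778, coefficient = 2
x_3 = 2.9000, f(x_3) = 0.256410, coefficient = 2
x_4 = 3.2000, f(x_4) = 0.238095, coefficient = 2
x_5 = 3.5000, f(x_5) = 0.222222, coefficient = 1

I ≈ (0.300000/2) × 2.706183 = 0.405927
Exact value: 0.405465
Error: 0.000462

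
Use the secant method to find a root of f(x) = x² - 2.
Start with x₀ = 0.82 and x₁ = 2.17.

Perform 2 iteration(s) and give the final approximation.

f(x) = x² - 2
x₀ = 0.82, x₁ = 2.17

Secant formula: x_{n+1} = x_n - f(x_n)(x_n - x_{n-1})/(f(x_n) - f(x_{n-1}))

Iteration 1:
  f(0.820000) = -1.327600
  f(2.170000) = 2.708900
  x_2 = 2.170000 - 2.708900×(2.170000 - 0.820000)/(2.708900 - (-1.327600))
       = 1.264013
Iteration 2:
  f(2.170000) = 2.708900
  f(1.264013) = -0.402270
  x_3 = 1.264013 - (-0.402270)×(1.264013 - 2.170000)/(-0.402270 - 2.708900)
       = 1.381156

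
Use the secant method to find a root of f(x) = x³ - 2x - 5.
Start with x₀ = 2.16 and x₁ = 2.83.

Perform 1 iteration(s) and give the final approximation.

f(x) = x³ - 2x - 5
x₀ = 2.16, x₁ = 2.83

Secant formula: x_{n+1} = x_n - f(x_n)(x_n - x_{n-1})/(f(x_n) - f(x_{n-1}))

Iteration 1:
  f(2.160000) = 0.757696
  f(2.830000) = 12.005187
  x_2 = 2.830000 - 12.005187×(2.830000 - 2.160000)/(12.005187 - 0.757696)
       = 2.114865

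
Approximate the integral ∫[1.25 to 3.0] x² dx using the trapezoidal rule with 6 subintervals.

f(x) = x²
a = 1.25, b = 3.0, n = 6
h = (b - a)/n = 0.291667

Trapezoidal rule: (h/2)[f(x₀) + 2f(x₁) + 2f(x₂) + ... + f(xₙ)]

x_0 = 1.2500, f(x_0) = 1.562500, coefficient = 1
x_1 = 1.5417, f(x_1) = 2.376736, coefficient = 2
x_2 = 1.8333, f(x_2) = 3.361111, coefficient = 2
x_3 = 2.1250, f(x_3) = 4.515625, coefficient = 2
x_4 = 2.4167, f(x_4) = 5.840278, coefficient = 2
x_5 = 2.7083, f(x_5) = 7.335069, coefficient = 2
x_6 = 3.0000, f(x_6) = 9.000000, coefficient = 1

I ≈ (0.291667/2) × 57.420139 = 8.373770
Exact value: 8.348958
Error: 0.024812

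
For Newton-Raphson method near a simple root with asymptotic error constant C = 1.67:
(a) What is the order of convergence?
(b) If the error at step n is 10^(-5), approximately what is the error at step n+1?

(a) Newton-Raphson has quadratic (order 2) convergence near simple roots.
    This means |e_{n+1}| ≈ C|e_n|².

(b) With |e_n| = 10^(-5) and C = 1.67:
    |e_{n+1}| ≈ 1.67 × (10^(-5))² = 1.67 × 10^(-10)

(a) 2 (quadratic); (b) |e_{n+1}| ≈ 1.670e-10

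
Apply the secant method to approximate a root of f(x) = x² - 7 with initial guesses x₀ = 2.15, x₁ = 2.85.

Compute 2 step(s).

f(x) = x² - 7
x₀ = 2.15, x₁ = 2.85

Secant formula: x_{n+1} = x_n - f(x_n)(x_n - x_{n-1})/(f(x_n) - f(x_{n-1}))

Iteration 1:
  f(2.150000) = -2.377500
  f(2.850000) = 1.122500
  x_2 = 2.850000 - 1.122500×(2.850000 - 2.150000)/(1.122500 - (-2.377500))
       = 2.625500
Iteration 2:
  f(2.850000) = 1.122500
  f(2.625500) = -0.106750
  x_3 = 2.625500 - (-0.106750)×(2.625500 - 2.850000)/(-0.106750 - 1.122500)
       = 2.644996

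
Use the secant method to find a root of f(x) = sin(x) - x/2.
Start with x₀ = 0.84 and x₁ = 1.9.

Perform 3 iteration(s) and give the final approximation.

f(x) = sin(x) - x/2
x₀ = 0.84, x₁ = 1.9

Secant formula: x_{n+1} = x_n - f(x_n)(x_n - x_{n-1})/(f(x_n) - f(x_{n-1}))

Iteration 1:
  f(0.840000) = 0.324643
  f(1.900000) = -0.003700
  x_2 = 1.900000 - (-0.003700)×(1.900000 - 0.840000)/(-0.003700 - 0.324643)
       = 1.888055
Iteration 2:
  f(1.900000) = -0.003700
  f(1.888055) = 0.006066
  x_3 = 1.888055 - 0.006066×(1.888055 - 1.900000)/(0.006066 - (-0.003700))
       = 1.895475
Iteration 3:
  f(1.888055) = 0.006066
  f(1.895475) = 0.000016
  x_4 = 1.895475 - 0.000016×(1.895475 - 1.888055)/(0.000016 - 0.006066)
       = 1.895494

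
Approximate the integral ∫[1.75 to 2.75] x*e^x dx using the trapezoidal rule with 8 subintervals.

f(x) = x*e^x
a = 1.75, b = 2.75, n = 8
h = (b - a)/n = 0.125000

Trapezoidal rule: (h/2)[f(x₀) + 2f(x₁) + 2f(x₂) + ... + f(xₙ)]

x_0 = 1.7500, f(x_0) = 10.070555, coefficient = 1
x_1 = 1.8750, f(x_1) = 12.226536, coefficient = 2
x_2 = 2.0000, f(x_2) = 14.778112, coefficient = 2
x_3 = 2.1250, f(x_3) = 17.792407, coefficient = 2
x_4 = 2.2500, f(x_4) = 21.347406, coefficient = 2
x_5 = 2.3750, f(x_5) = 25.533656, coefficient = 2
x_6 = 2.5000, f(x_6) = 30.456235, coefficient = 2
x_7 = 2.6250, f(x_7) = 36.237007, coefficient = 2
x_8 = 2.7500, f(x_8) = 43.017238, coefficient = 1

I ≈ (0.125000/2) × 369.830511 = 23.114407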